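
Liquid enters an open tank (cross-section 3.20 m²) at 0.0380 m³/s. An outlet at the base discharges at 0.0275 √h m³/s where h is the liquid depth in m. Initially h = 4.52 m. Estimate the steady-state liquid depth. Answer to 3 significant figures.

1.91 m

Accumulation of liquid (constant cross-section A): A dh/dt = Q_in − 0.0275 √h. At steady state dh/dt = 0:
Q_in = 0.0275 √h_ss ⇒ √h_ss = 0.0380/0.0275 = 1.3818.
h_ss = 1.3818² = 1.9094 m. (Since h₀ = 4.52 m > h_ss, the level will fall toward this value.)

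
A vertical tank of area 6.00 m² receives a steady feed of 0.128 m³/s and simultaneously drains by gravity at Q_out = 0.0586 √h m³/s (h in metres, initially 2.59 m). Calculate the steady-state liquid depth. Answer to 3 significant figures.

4.77 m

A dh/dt = Q_in − 0.0586 √h. Steady state requires inflow = outflow:
Q_in = 0.0586 √h_ss ⇒ √h_ss = 0.128/0.0586 = 2.1843.
h_ss = 2.1843² = 4.7712 m. (Since h₀ = 2.59 m < h_ss, the level will rise toward this value.)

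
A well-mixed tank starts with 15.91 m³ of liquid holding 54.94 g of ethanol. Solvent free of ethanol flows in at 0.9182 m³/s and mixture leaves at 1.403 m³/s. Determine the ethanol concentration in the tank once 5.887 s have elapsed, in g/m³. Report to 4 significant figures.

2.375 g/m³

Total volume: dV/dt = Q_in − Q_out = -0.484800 m³/s, so V(t) = 15.91 − 0.484800 t and V(5.887) = 13.0560 m³.
Solute balance: dm/dt = 0 − Q_out C = −Q_out m/V(t).
Separate: dm/m = −Q_out dt/V(t) ⇒ ln(m/m₀) = −(Q_out/(Q_in−Q_out)) ln(V/V₀).
m = m₀ (V₀/V)^(Q_out/(Q_in−Q_out)) = 54.94 × (15.91/13.0560)^(-2.89398) = 31.0034 g.
C = m/V = 31.0034/13.0560 = 2.37465 g/m³.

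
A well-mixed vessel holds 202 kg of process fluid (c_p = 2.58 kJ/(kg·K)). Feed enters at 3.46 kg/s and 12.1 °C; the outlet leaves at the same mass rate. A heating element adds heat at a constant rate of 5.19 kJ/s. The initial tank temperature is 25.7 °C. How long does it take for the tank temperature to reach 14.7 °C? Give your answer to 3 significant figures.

109 s

M c_p dT/dt = ṁ c_p (T_in − T) + Q̇.
τ = M/ṁ = 58.382 s; T_ss = T_in + Q̇/(ṁ c_p) = 12.681 °C.
T(t) = T_ss + (T₀ − T_ss) e^(−t/τ). Set T = 14.7:
e^(−t/τ) = (14.7 − 12.681)/(25.7 − 12.681) = 0.15506
t = −58.382 · ln(0.15506) = 108.82 s.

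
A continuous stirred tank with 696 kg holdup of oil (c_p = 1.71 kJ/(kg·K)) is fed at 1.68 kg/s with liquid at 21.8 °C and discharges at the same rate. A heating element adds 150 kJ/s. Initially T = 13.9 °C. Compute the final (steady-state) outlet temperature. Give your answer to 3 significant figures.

74.0 °C

M c_p dT/dt = ṁ c_p (T_in − T) + Q̇.
At steady state dT/dt = 0 ⇒ T_ss = T_in + Q̇/(ṁ c_p) = 21.8 + 150/(1.68·1.71) = 74.014 °C.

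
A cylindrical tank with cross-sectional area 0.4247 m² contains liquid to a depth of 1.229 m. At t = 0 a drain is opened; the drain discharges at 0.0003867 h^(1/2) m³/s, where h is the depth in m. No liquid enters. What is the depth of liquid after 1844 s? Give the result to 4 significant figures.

A dh/dt = −Q_out = −0.0003867 √h.
∫ h^(−1/2) dh = −(0.0003867/A) ∫ dt, giving 2√h = 2√h₀ − (0.0003867/A) t.
√h = √1.229 − 0.0003867·1844/(2·0.4247) = 1.10860 − 0.839504 = 0.269099.
h = 0.269099² = 0.0724141 m.

0.07241 m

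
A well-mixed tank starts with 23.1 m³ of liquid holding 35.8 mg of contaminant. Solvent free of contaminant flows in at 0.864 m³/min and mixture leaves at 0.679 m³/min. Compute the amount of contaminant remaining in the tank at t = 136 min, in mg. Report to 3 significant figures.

2.40 mg

Let m(t) be the amount of contaminant. Volume: V(t) = V₀ + (Q_in − Q_out) t = 23.1 + 0.18500 t; V(136) = 48.260 m³.
Species balance (pure solvent in): dm/dt = −Q_out · m/V(t).
Separate: dm/m = −Q_out dt/V(t) ⇒ ln(m/m₀) = −(Q_out/(Q_in−Q_out)) ln(V/V₀).
m = m₀ (V₀/V)^(Q_out/(Q_in−Q_out)) = 35.8 × (23.1/48.260)^(3.6703) = 2.3960 mg.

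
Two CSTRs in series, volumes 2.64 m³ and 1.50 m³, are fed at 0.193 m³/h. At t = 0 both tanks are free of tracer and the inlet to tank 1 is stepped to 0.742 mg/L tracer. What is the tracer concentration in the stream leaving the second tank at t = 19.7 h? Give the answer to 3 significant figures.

Time constants: τᵢ = Vᵢ/Q for each well-mixed tank.
τ₁ = 2.64/0.193 = 13.679 h; τ₂ = 1.50/0.193 = 7.7720 h.
Solving the cascade with C₁(0)=C₂(0)=0 gives C₂(t) = C_in[1 − (τ₁ e^(−t/τ₁) − τ₂ e^(−t/τ₂))/(τ₁ − τ₂)].
At t = 19.7: e^(−t/τ₁) = 0.23688, e^(−t/τ₂) = 0.079283.
C₂ = 0.742·[1 − (13.679·0.23688 − 7.7720·0.079283)/(5.9067)] = 0.742·0.55575 = 0.41237 mg/L.

0.412 mg/L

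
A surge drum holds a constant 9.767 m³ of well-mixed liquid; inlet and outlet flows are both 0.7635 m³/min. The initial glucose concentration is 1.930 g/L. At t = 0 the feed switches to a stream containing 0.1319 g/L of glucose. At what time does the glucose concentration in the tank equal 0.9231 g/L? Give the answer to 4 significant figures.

10.50 min

Species balance: V dC/dt = Q(C_in − C) ⇒ τ = V/Q = 12.7924 min.
C(t) = C_in + (C₀ − C_in) e^(−t/τ). Set C = 0.9231 and solve for t:
e^(−t/τ) = (C − C_in)/(C₀ − C_in) = (0.9231 − 0.1319)/(1.930 − 0.1319) = 0.440020
t = −τ ln(…) = 12.7924 × 0.820935 = 10.5017 min.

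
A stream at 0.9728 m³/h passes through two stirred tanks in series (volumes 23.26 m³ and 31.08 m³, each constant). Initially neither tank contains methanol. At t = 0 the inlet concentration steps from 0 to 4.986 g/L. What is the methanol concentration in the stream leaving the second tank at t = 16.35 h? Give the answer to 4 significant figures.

Time constants: τᵢ = Vᵢ/Q for each well-mixed tank.
τ₁ = 23.26/0.9728 = 23.9104 h; τ₂ = 31.08/0.9728 = 31.9490 h.
Solving the cascade with C₁(0)=C₂(0)=0 gives C₂(t) = C_in[1 − (τ₁ e^(−t/τ₁) − τ₂ e^(−t/τ₂))/(τ₁ − τ₂)].
At t = 16.35: e^(−t/τ₁) = 0.504694, e^(−t/τ₂) = 0.599444.
C₂ = 4.986·[1 − (23.9104·0.504694 − 31.9490·0.599444)/(-8.03865)] = 4.986·0.118728 = 0.591979 g/L.

0.5920 g/L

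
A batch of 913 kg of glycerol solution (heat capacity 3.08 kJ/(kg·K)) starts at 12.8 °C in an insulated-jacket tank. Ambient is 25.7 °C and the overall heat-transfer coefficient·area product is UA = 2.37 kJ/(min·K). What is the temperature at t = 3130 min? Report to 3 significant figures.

24.8 °C

First-law balance (no shaft work): M c_p dT/dt = −UA(T − T_amb).
dT/dt = (T_ss − T)/τ with T_ss = T_amb = 25.700 °C, τ = M c_p/UA = 913·3.08/2.37 = 1186.5 min.
Solution: T(t) = T_ss + (T₀ − T_ss) e^(−t/τ).
T(3130) = 25.700 + (-12.900)·0.071506 = 24.778 °C.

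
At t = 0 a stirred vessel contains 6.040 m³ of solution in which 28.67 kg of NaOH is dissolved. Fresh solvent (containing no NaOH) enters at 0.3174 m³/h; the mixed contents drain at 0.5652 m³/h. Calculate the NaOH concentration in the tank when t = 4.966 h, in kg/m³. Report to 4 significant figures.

3.545 kg/m³

Total volume: dV/dt = Q_in − Q_out = -0.247800 m³/h, so V(t) = 6.040 − 0.247800 t and V(4.966) = 4.80943 m³.
Solute balance: dm/dt = 0 − Q_out C = −Q_out m/V(t).
Separate: dm/m = −Q_out dt/V(t) ⇒ ln(m/m₀) = −(Q_out/(Q_in−Q_out)) ln(V/V₀).
m = m₀ (V₀/V)^(Q_out/(Q_in−Q_out)) = 28.67 × (6.040/4.80943)^(-2.28087) = 17.0510 kg.
C = m/V = 17.0510/4.80943 = 3.54533 kg/m³.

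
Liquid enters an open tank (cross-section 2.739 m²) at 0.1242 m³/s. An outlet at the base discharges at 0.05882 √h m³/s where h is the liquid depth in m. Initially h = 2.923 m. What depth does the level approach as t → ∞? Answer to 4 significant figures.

4.459 m

Volume balance on the tank: A dh/dt = Q_in − 0.05882 √h. At steady state dh/dt = 0:
Q_in = 0.05882 √h_ss ⇒ √h_ss = 0.1242/0.05882 = 2.11153.
h_ss = 2.11153² = 4.45854 m. (Since h₀ = 2.923 m < h_ss, the level will rise toward this value.)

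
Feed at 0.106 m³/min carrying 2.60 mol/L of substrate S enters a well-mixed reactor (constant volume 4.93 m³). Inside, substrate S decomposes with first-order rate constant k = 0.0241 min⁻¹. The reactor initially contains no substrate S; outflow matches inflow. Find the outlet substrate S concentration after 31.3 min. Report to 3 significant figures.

0.932 mol/L

Accumulation = in − out − consumed: V dC/dt = Q C_in − Q C − k V C.
This is linear with rate a = Q/V + k = 0.045601 min⁻¹.
C_ss = Q C_in/(Q + kV) = 1.2259 mol/L; C(t) = C_ss + (C₀ − C_ss) e^(−a t).
C(31.3) = 1.2259 + (-1.2259)·e^(−0.045601·31.3) = 1.2259 + (-1.2259)·0.23995 = 0.93175 mol/L.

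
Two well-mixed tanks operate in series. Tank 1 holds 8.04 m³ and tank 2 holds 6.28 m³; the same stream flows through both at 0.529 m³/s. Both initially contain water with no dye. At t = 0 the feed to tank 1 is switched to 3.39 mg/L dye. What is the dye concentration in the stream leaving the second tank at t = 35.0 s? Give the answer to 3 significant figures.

2.48 mg/L

Species balance on tank i: dCᵢ/dt = (Cᵢ₋₁ − Cᵢ)/τᵢ with τᵢ = Vᵢ/Q.
τ₁ = 8.04/0.529 = 15.198 s; τ₂ = 6.28/0.529 = 11.871 s.
Solving the cascade with C₁(0)=C₂(0)=0 gives C₂(t) = C_in[1 − (τ₁ e^(−t/τ₁) − τ₂ e^(−t/τ₂))/(τ₁ − τ₂)].
At t = 35.0: e^(−t/τ₁) = 0.099972, e^(−t/τ₂) = 0.052431.
C₂ = 3.39·[1 − (15.198·0.099972 − 11.871·0.052431)/(3.3270)] = 3.39·0.73039 = 2.4760 mg/L.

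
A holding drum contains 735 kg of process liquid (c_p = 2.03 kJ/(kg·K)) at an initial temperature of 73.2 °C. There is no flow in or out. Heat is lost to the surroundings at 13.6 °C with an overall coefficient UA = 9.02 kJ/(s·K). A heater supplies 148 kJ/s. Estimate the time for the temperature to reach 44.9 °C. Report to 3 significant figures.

176 s

Heat balance on the well-mixed liquid: M c_p dT/dt = −UA(T − T_amb) + Q̇.
τ = M c_p/UA = 165.42 s; T_ss = T_amb + Q̇/UA = 13.6 + 148/9.02 = 30.008 °C.
T(t) = T_ss + (T₀ − T_ss)e^(−t/τ); set T = 44.9:
t = −τ ln[(T − T_ss)/(T₀ − T_ss)] = −165.42 · ln(0.34479) = 176.14 s.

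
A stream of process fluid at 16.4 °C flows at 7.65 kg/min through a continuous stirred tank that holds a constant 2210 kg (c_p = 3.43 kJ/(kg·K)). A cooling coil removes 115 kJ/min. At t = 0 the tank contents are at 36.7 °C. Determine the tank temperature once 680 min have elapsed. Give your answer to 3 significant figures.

14.4 °C

M c_p dT/dt = ṁ c_p (T_in − T) − Q̇.
τ = M/ṁ = 288.89 min; T_ss = T_in − Q̇/(ṁ c_p) = 16.4 − 115/(7.65·3.43) = 12.017 °C.
This is linear first-order; T(t) = T_ss + (T₀ − T_ss) e^(−t/τ).
T(680) = 12.017 + (24.683)·e^(−680/288.89) = 12.017 + (24.683)·0.095003 = 14.362 °C.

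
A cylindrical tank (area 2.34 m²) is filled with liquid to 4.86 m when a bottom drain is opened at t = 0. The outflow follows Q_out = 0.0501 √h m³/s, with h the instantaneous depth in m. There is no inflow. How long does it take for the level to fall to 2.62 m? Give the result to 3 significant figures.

With no inflow, A dh/dt = −0.0501 √h.
This is separable: 2 d(√h)/dt = −0.0501/A, so √h = √h₀ − (0.0501/(2A)) t.
t = 2A(√h₀ − √h)/0.0501 = 2·2.34·(√4.86 − √2.62)/0.0501
  = 4.6800 × (2.2045 − 1.6186) / 0.0501 = 54.731 s.

54.7 s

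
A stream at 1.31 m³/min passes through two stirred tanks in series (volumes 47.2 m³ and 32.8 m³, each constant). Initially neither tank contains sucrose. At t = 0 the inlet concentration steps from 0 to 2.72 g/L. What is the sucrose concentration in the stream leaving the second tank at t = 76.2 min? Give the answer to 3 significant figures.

1.94 g/L

Time constants: τᵢ = Vᵢ/Q for each well-mixed tank.
τ₁ = 47.2/1.31 = 36.031 min; τ₂ = 32.8/1.31 = 25.038 min.
Solving the cascade with C₁(0)=C₂(0)=0 gives C₂(t) = C_in[1 − (τ₁ e^(−t/τ₁) − τ₂ e^(−t/τ₂))/(τ₁ − τ₂)].
At t = 76.2: e^(−t/τ₁) = 0.12065, e^(−t/τ₂) = 0.047675.
C₂ = 2.72·[1 − (36.031·0.12065 − 25.038·0.047675)/(10.992)] = 2.72·0.71313 = 1.9397 g/L.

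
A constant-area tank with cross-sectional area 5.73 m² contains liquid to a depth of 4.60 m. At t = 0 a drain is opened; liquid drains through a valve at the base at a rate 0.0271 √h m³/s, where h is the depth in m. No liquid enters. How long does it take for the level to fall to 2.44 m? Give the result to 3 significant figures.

A dh/dt = −Q_out = −0.0271 √h.
Separate and integrate: 2(√h − √h₀) = −(0.0271/A) t.
t = 2A(√h₀ − √h)/0.0271 = 2·5.73·(√4.60 − √2.44)/0.0271
  = 11.460 × (2.1448 − 1.5620) / 0.0271 = 246.42 s.

246 s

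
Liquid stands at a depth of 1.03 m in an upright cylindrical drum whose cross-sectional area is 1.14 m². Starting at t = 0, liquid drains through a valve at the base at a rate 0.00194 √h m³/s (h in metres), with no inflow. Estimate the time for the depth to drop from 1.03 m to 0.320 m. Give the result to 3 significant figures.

With no inflow, A dh/dt = −0.00194 √h.
∫ h^(−1/2) dh = −(0.00194/A) ∫ dt, giving 2√h = 2√h₀ − (0.00194/A) t.
t = 2A(√h₀ − √h)/0.00194 = 2·1.14·(√1.03 − √0.320)/0.00194
  = 2.2800 × (1.0149 − 0.56569) / 0.00194 = 527.93 s.

528 s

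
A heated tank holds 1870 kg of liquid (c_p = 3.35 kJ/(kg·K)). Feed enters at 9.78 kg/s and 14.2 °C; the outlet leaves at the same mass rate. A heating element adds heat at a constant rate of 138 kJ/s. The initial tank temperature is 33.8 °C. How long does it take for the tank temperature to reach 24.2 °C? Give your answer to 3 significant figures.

M c_p dT/dt = ṁ c_p (T_in − T) + Q̇.
τ = M/ṁ = 191.21 s; T_ss = T_in + Q̇/(ṁ c_p) = 18.412 °C.
T(t) = T_ss + (T₀ − T_ss) e^(−t/τ). Set T = 24.2:
e^(−t/τ) = (24.2 − 18.412)/(33.8 − 18.412) = 0.37613
t = −191.21 · ln(0.37613) = 186.96 s.

187 s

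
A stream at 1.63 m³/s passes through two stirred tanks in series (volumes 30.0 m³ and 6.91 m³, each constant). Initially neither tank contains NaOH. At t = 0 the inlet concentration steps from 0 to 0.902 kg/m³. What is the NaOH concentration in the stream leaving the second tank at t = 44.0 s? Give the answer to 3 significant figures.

0.795 kg/m³

Species balance on tank i: dCᵢ/dt = (Cᵢ₋₁ − Cᵢ)/τᵢ with τᵢ = Vᵢ/Q.
τ₁ = 30.0/1.63 = 18.405 s; τ₂ = 6.91/1.63 = 4.2393 s.
Tank 1: C₁ = C_in(1 − e^(−t/τ₁)). Tank 2 (τ₁ ≠ τ₂): C₂ = C_in[1 − (τ₁ e^(−t/τ₁) − τ₂ e^(−t/τ₂))/(τ₁ − τ₂)].
At t = 44.0: e^(−t/τ₁) = 0.091569, e^(−t/τ₂) = 3.1073e-05.
C₂ = 0.902·[1 − (18.405·0.091569 − 4.2393·3.1073e-05)/(14.166)] = 0.902·0.88104 = 0.79470 kg/m³.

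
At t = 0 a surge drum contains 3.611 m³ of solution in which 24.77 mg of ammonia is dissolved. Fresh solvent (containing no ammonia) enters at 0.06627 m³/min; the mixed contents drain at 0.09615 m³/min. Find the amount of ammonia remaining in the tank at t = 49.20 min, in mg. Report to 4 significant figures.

4.607 mg

Let m(t) be the amount of ammonia. Volume: V(t) = V₀ + (Q_in − Q_out) t = 3.611 − 0.0298800 t; V(49.20) = 2.14090 m³.
No ammonia enters, so dm/dt = −Q_out · (m/V).
dm/m = −Q_out dt/(V₀ − 0.0298800 t); integrating gives ln(m/m₀) = −(Q_out/(Q_in−Q_out)) ln(V/V₀).
m = m₀ (V₀/V)^(Q_out/(Q_in−Q_out)) = 24.77 × (3.611/2.14090)^(-3.21787) = 4.60651 mg.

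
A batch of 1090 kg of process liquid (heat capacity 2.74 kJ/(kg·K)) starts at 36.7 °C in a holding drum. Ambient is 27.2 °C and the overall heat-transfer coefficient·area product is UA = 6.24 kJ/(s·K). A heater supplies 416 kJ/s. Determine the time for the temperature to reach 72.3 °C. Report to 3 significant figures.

467 s

Lumped-capacitance energy balance: M c_p dT/dt = UA(T_amb − T) + Q̇.
τ = M c_p/UA = 478.62 s; T_ss = T_amb + Q̇/UA = 27.2 + 416/6.24 = 93.867 °C.
T(t) = T_ss + (T₀ − T_ss)e^(−t/τ); set T = 72.3:
t = −τ ln[(T − T_ss)/(T₀ − T_ss)] = −478.62 · ln(0.37726) = 466.57 s.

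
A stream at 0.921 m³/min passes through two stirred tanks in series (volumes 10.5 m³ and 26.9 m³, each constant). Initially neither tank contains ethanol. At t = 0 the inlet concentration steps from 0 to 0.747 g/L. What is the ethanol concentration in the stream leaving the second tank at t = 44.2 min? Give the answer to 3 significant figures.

Species balance on tank i: dCᵢ/dt = (Cᵢ₋₁ − Cᵢ)/τᵢ with τᵢ = Vᵢ/Q.
τ₁ = 10.5/0.921 = 11.401 min; τ₂ = 26.9/0.921 = 29.207 min.
Solving the cascade with C₁(0)=C₂(0)=0 gives C₂(t) = C_in[1 − (τ₁ e^(−t/τ₁) − τ₂ e^(−t/τ₂))/(τ₁ − τ₂)].
At t = 44.2: e^(−t/τ₁) = 0.020713, e^(−t/τ₂) = 0.22018.
C₂ = 0.747·[1 − (11.401·0.020713 − 29.207·0.22018)/(-17.807)] = 0.747·0.65211 = 0.48713 g/L.

0.487 g/L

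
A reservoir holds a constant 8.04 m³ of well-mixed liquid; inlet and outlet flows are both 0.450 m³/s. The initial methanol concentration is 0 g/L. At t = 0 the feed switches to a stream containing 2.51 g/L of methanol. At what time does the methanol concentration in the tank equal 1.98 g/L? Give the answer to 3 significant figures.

Species balance on the tank: V dC/dt = Q(C_in − C), so τ = V/Q = 17.867 s.
C(t) = C_in + (C₀ − C_in) e^(−t/τ). Set C = 1.98 and solve for t:
e^(−t/τ) = (C − C_in)/(C₀ − C_in) = (1.98 − 2.51)/(0 − 2.51) = 0.21116
t = −τ ln(…) = 17.867 × 1.5552 = 27.786 s.

27.8 s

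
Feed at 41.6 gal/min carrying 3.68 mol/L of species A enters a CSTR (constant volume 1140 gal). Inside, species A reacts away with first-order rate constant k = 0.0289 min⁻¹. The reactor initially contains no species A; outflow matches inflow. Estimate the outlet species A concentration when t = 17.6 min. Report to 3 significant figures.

1.40 mol/L

Accumulation = in − out − consumed: V dC/dt = Q C_in − Q C − k V C.
dC/dt = (Q/V) C_in − (Q/V + k) C; effective rate a = Q/V + k = 0.036491 + 0.0289 = 0.065391 min⁻¹.
C_ss = Q C_in/(Q + kV) = 2.0536 mol/L; C(t) = C_ss + (C₀ − C_ss) e^(−a t).
C(17.6) = 2.0536 + (-2.0536)·e^(−0.065391·17.6) = 2.0536 + (-2.0536)·0.31636 = 1.4039 mol/L.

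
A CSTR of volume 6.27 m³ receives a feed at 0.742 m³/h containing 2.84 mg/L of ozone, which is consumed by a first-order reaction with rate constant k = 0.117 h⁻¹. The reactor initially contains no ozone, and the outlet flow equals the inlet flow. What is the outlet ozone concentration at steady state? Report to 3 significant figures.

1.43 mg/L

Species balance: V dC/dt = Q C_in − Q C − k V C.
At steady state: 0 = Q C_in − (Q + kV) C_ss, so C_ss = Q C_in/(Q + kV).
C_ss = 0.742·2.84/(0.742 + 0.117·6.27) = 2.1073/1.4756 = 1.4281 mg/L.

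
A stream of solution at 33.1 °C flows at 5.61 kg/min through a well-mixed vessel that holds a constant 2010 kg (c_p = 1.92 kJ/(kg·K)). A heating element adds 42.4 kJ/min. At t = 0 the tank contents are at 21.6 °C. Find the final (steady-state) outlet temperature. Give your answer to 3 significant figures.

37.0 °C

First-law balance (no shaft work): M c_p dT/dt = ṁ c_p (T_in − T) + 42.4.
At steady state dT/dt = 0 ⇒ T_ss = T_in + Q̇/(ṁ c_p) = 33.1 + 42.4/(5.61·1.92) = 37.036 °C.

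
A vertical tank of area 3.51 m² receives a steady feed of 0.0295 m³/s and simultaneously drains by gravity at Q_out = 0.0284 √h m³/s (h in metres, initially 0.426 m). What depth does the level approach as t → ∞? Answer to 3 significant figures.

Level balance: A dh/dt = 0.0295 − 0.0284 √h. Setting dh/dt = 0:
Q_in = 0.0284 √h_ss ⇒ √h_ss = 0.0295/0.0284 = 1.0387.
h_ss = 1.0387² = 1.0790 m. (Since h₀ = 0.426 m < h_ss, the level will rise toward this value.)

1.08 m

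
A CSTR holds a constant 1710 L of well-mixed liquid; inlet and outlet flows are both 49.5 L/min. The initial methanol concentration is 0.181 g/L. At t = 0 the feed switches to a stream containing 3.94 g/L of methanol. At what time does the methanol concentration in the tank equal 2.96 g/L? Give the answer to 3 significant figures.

Species balance on the tank: V dC/dt = Q(C_in − C), so τ = V/Q = 34.545 min.
C(t) = C_in + (C₀ − C_in) e^(−t/τ). Set C = 2.96 and solve for t:
e^(−t/τ) = (C − C_in)/(C₀ − C_in) = (2.96 − 3.94)/(0.181 − 3.94) = 0.26071
t = −τ ln(…) = 34.545 × 1.3444 = 46.441 min.

46.4 min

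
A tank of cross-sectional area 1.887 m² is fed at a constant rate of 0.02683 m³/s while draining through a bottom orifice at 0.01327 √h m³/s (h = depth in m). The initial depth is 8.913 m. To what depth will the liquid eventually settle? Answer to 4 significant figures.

4.088 m

Level balance: A dh/dt = 0.02683 − 0.01327 √h. Setting dh/dt = 0:
Q_in = 0.01327 √h_ss ⇒ √h_ss = 0.02683/0.01327 = 2.02185.
h_ss = 2.02185² = 4.08789 m. (Since h₀ = 8.913 m > h_ss, the level will fall toward this value.)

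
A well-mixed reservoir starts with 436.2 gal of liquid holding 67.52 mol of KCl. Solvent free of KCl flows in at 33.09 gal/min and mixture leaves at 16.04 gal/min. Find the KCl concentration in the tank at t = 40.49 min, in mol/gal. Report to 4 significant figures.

0.02455 mol/gal

Let m(t) be the amount of KCl. Volume: V(t) = V₀ + (Q_in − Q_out) t = 436.2 + 17.0500 t; V(40.49) = 1126.55 gal.
Species balance (pure solvent in): dm/dt = −Q_out · m/V(t).
dm/m = −Q_out dt/(V₀ + 17.0500 t); integrating gives ln(m/m₀) = −(Q_out/(Q_in−Q_out)) ln(V/V₀).
m = m₀ (V₀/V)^(Q_out/(Q_in−Q_out)) = 67.52 × (436.2/1126.55)^(0.940762) = 27.6551 mol.
C = m/V = 27.6551/1126.55 = 0.0245484 mol/gal.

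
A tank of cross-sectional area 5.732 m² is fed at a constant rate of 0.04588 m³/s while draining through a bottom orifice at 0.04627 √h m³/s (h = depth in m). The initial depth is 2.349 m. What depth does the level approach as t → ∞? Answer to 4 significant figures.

A dh/dt = Q_in − 0.04627 √h. Steady state requires inflow = outflow:
Q_in = 0.04627 √h_ss ⇒ √h_ss = 0.04588/0.04627 = 0.991571.
h_ss = 0.991571² = 0.983213 m. (Since h₀ = 2.349 m > h_ss, the level will fall toward this value.)

0.9832 m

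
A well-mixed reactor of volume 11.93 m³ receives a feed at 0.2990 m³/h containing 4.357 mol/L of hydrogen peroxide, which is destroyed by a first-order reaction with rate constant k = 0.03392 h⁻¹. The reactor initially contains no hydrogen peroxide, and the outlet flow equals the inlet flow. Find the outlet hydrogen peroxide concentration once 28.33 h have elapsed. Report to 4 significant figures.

V dC/dt = Q(C_in − C) − k V C.
dC/dt = (Q/V) C_in − (Q/V + k) C; effective rate a = Q/V + k = 0.0250629 + 0.03392 = 0.0589829 h⁻¹.
C_ss = Q C_in/(Q + kV) = 1.85137 mol/L; C(t) = C_ss + (C₀ − C_ss) e^(−a t).
C(28.33) = 1.85137 + (-1.85137)·e^(−0.0589829·28.33) = 1.85137 + (-1.85137)·0.188062 = 1.50320 mol/L.

1.503 mol/L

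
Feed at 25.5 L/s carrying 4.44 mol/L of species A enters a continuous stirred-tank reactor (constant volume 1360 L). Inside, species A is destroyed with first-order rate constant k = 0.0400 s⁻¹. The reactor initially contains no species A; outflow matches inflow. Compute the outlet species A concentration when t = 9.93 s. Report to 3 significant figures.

0.626 mol/L

V dC/dt = Q(C_in − C) − k V C.
dC/dt = (Q/V) C_in − (Q/V + k) C; effective rate a = Q/V + k = 0.018750 + 0.0400 = 0.058750 s⁻¹.
C_ss = Q C_in/(Q + kV) = 1.4170 mol/L; C(t) = C_ss + (C₀ − C_ss) e^(−a t).
C(9.93) = 1.4170 + (-1.4170)·e^(−0.058750·9.93) = 1.4170 + (-1.4170)·0.55800 = 0.62632 mol/L.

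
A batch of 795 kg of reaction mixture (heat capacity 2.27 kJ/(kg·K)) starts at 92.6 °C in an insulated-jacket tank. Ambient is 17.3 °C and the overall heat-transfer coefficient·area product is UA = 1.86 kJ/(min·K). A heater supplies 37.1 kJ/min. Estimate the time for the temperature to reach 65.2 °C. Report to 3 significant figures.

M c_p dT/dt = −UA(T − T_amb) + Q̇.
τ = M c_p/UA = 970.24 min; T_ss = T_amb + Q̇/UA = 17.3 + 37.1/1.86 = 37.246 °C.
T(t) = T_ss + (T₀ − T_ss)e^(−t/τ); set T = 65.2:
t = −τ ln[(T − T_ss)/(T₀ − T_ss)] = −970.24 · ln(0.50500) = 662.86 min.

663 min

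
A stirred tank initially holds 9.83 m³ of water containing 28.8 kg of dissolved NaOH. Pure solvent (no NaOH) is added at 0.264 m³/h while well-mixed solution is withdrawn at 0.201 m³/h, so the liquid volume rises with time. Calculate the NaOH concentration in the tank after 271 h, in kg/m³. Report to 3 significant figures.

Total volume: dV/dt = Q_in − Q_out = 0.063000 m³/h, so V(t) = 9.83 + 0.063000 t and V(271) = 26.903 m³.
No NaOH enters, so dm/dt = −Q_out · (m/V).
Separate: dm/m = −Q_out dt/V(t) ⇒ ln(m/m₀) = −(Q_out/(Q_in−Q_out)) ln(V/V₀).
m = m₀ (V₀/V)^(Q_out/(Q_in−Q_out)) = 28.8 × (9.83/26.903)^(3.1905) = 1.1598 kg.
C = m/V = 1.1598/26.903 = 0.043109 kg/m³.

0.0431 kg/m³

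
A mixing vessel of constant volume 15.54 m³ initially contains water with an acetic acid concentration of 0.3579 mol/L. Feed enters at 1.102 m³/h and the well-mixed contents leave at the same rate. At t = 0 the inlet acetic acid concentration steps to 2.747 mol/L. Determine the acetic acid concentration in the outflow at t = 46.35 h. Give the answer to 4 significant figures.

Unsteady species balance (constant V, well mixed): V dC/dt = Q(C_in − C).
So dC/dt = (C_in − C)/τ with τ = V/Q = 15.54/1.102 = 14.1016 h.
Solution: C(t) = C_in + (C₀ − C_in) e^(−t/τ).
C(46.35) = 2.747 + (0.3579 − 2.747)·e^(−46.35/14.1016) = 2.747 + (-2.38910)·0.0373713 = 2.65772 mol/L.

2.658 mol/L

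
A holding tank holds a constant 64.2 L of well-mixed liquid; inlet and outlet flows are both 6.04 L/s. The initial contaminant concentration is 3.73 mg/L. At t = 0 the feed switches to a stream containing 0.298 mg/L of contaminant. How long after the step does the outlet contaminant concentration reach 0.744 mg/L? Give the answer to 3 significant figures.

21.7 s

Species balance: V dC/dt = Q(C_in − C) ⇒ τ = V/Q = 10.629 s.
C(t) = C_in + (C₀ − C_in) e^(−t/τ). Set C = 0.744 and solve for t:
e^(−t/τ) = (C − C_in)/(C₀ − C_in) = (0.744 − 0.298)/(3.73 − 0.298) = 0.12995
t = −τ ln(…) = 10.629 × 2.0406 = 21.690 s.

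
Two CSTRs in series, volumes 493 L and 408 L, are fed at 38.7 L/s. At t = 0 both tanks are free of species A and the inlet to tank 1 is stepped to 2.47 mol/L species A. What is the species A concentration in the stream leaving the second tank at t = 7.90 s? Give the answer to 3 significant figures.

Time constants: τᵢ = Vᵢ/Q for each well-mixed tank.
τ₁ = 493/38.7 = 12.739 s; τ₂ = 408/38.7 = 10.543 s.
Solving the cascade with C₁(0)=C₂(0)=0 gives C₂(t) = C_in[1 − (τ₁ e^(−t/τ₁) − τ₂ e^(−t/τ₂))/(τ₁ − τ₂)].
At t = 7.90: e^(−t/τ₁) = 0.53787, e^(−t/τ₂) = 0.47268.
C₂ = 2.47·[1 − (12.739·0.53787 − 10.543·0.47268)/(2.1964)] = 2.47·0.14923 = 0.36859 mol/L.

0.369 mol/L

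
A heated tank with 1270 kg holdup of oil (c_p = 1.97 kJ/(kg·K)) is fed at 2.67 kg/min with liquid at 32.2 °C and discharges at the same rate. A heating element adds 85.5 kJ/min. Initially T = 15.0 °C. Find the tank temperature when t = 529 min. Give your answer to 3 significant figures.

Heat balance on the well-mixed liquid: M c_p dT/dt = ṁ c_p (T_in − T) + 85.5.
Rearrange: dT/dt = (T_ss − T)/τ with τ = M/ṁ = 475.66 min and T_ss = T_in + Q̇/(ṁ c_p) = 48.455 °C.
Solution: T(t) = T_ss + (T₀ − T_ss) e^(−t/τ).
T(529) = 48.455 + (-33.455)·e^(−529/475.66) = 48.455 + (-33.455)·0.32885 = 37.453 °C.

37.5 °C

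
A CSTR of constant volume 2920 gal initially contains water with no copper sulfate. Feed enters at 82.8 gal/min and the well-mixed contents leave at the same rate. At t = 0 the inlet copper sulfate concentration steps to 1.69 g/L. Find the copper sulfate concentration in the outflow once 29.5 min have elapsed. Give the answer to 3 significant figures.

0.958 g/L

Mass balance on the solute (V constant): V dC/dt = Q(C_in − C).
Time constant τ = V/Q = 2920/82.8 = 35.266 min.
This is linear first-order; C(t) = C_in + (C₀ − C_in) e^(−t/τ).
C(29.5) = 1.69 + (0 − 1.69)·e^(−29.5/35.266) = 1.69 + (-1.6900)·0.43322 = 0.95786 g/L.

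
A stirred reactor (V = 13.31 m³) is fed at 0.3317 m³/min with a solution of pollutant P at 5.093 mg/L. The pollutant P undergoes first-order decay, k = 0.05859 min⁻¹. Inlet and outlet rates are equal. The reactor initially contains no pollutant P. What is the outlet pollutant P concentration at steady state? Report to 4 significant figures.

1.520 mg/L

Accumulation = in − out − consumed: V dC/dt = Q C_in − Q C − k V C.
At steady state: 0 = Q C_in − (Q + kV) C_ss, so C_ss = Q C_in/(Q + kV).
C_ss = 0.3317·5.093/(0.3317 + 0.05859·13.31) = 1.68935/1.11153 = 1.51984 mg/L.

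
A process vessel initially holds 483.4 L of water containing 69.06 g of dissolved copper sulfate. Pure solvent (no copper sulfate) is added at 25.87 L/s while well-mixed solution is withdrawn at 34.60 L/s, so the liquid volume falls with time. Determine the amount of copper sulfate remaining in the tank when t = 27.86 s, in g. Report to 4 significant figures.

Total volume: dV/dt = Q_in − Q_out = -8.73000 L/s, so V(t) = 483.4 − 8.73000 t and V(27.86) = 240.182 L.
Species balance (pure solvent in): dm/dt = −Q_out · m/V(t).
Separate: dm/m = −Q_out dt/V(t) ⇒ ln(m/m₀) = −(Q_out/(Q_in−Q_out)) ln(V/V₀).
m = m₀ (V₀/V)^(Q_out/(Q_in−Q_out)) = 69.06 × (483.4/240.182)^(-3.96334) = 4.31815 g.

4.318 g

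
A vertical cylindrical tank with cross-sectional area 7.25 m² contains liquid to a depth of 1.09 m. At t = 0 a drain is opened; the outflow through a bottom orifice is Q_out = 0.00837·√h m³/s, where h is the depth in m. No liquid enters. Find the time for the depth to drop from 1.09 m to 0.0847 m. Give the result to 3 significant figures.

With no inflow, A dh/dt = −0.00837 √h.
∫ h^(−1/2) dh = −(0.00837/A) ∫ dt, giving 2√h = 2√h₀ − (0.00837/A) t.
t = 2A(√h₀ − √h)/0.00837 = 2·7.25·(√1.09 − √0.0847)/0.00837
  = 14.500 × (1.0440 − 0.29103) / 0.00837 = 1304.5 s.

1300 s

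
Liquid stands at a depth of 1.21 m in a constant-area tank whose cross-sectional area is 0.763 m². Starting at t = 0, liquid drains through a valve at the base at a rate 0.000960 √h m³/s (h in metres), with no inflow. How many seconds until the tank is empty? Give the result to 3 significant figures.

1750 s

Mass balance (ρ constant): A dh/dt = −0.000960 √h.
∫ h^(−1/2) dh = −(0.000960/A) ∫ dt, giving 2√h = 2√h₀ − (0.000960/A) t.
Tank is empty when √h = 0: t_empty = 2A√h₀/0.000960.
t_empty = 2·0.763·√1.21/0.000960 = 1.5260·1.1000/0.000960 = 1748.5 s.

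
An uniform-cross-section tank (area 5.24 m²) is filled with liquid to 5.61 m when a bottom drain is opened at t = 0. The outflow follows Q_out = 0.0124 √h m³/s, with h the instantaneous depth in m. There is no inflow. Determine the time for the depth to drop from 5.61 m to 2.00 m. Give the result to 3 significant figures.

807 s

With no inflow, A dh/dt = −0.0124 √h.
∫ h^(−1/2) dh = −(0.0124/A) ∫ dt, giving 2√h = 2√h₀ − (0.0124/A) t.
t = 2A(√h₀ − √h)/0.0124 = 2·5.24·(√5.61 − √2.00)/0.0124
  = 10.480 × (2.3685 − 1.4142) / 0.0124 = 806.56 s.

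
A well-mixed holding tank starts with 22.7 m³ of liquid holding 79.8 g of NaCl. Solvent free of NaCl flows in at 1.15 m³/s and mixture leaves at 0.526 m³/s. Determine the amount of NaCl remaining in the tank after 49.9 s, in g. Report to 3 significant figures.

38.5 g

Total volume: dV/dt = Q_in − Q_out = 0.62400 m³/s, so V(t) = 22.7 + 0.62400 t and V(49.9) = 53.838 m³.
Species balance (pure solvent in): dm/dt = −Q_out · m/V(t).
dm/m = −Q_out dt/(V₀ + 0.62400 t); integrating gives ln(m/m₀) = −(Q_out/(Q_in−Q_out)) ln(V/V₀).
m = m₀ (V₀/V)^(Q_out/(Q_in−Q_out)) = 79.8 × (22.7/53.838)^(0.84295) = 38.534 g.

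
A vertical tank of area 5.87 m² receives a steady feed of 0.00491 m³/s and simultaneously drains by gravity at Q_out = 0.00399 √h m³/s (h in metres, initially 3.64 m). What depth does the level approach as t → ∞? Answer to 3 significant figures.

1.51 m

Level balance: A dh/dt = 0.00491 − 0.00399 √h. Setting dh/dt = 0:
Q_in = 0.00399 √h_ss ⇒ √h_ss = 0.00491/0.00399 = 1.2306.
h_ss = 1.2306² = 1.5143 m. (Since h₀ = 3.64 m > h_ss, the level will fall toward this value.)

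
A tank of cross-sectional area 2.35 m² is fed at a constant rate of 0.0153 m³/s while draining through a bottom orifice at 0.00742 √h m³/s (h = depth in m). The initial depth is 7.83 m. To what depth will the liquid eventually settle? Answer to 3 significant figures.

4.25 m

Level balance: A dh/dt = 0.0153 − 0.00742 √h. Setting dh/dt = 0:
Q_in = 0.00742 √h_ss ⇒ √h_ss = 0.0153/0.00742 = 2.0620.
h_ss = 2.0620² = 4.2518 m. (Since h₀ = 7.83 m > h_ss, the level will fall toward this value.)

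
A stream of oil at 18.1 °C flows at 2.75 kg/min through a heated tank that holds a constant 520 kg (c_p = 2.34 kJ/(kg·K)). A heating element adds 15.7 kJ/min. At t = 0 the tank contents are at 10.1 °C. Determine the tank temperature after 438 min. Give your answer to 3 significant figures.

19.5 °C

M c_p dT/dt = ṁ c_p (T_in − T) + Q̇.
τ = M/ṁ = 189.09 min; T_ss = T_in + Q̇/(ṁ c_p) = 18.1 + 15.7/(2.75·2.34) = 20.540 °C.
Solution: T(t) = T_ss + (T₀ − T_ss) e^(−t/τ).
T(438) = 20.540 + (-10.440)·e^(−438/189.09) = 20.540 + (-10.440)·0.098633 = 19.510 °C.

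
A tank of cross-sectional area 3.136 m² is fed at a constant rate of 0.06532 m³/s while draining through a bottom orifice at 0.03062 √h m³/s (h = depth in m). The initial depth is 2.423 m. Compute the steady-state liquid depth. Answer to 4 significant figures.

A dh/dt = Q_in − 0.03062 √h. Steady state requires inflow = outflow:
Q_in = 0.03062 √h_ss ⇒ √h_ss = 0.06532/0.03062 = 2.13325.
h_ss = 2.13325² = 4.55074 m. (Since h₀ = 2.423 m < h_ss, the level will rise toward this value.)

4.551 m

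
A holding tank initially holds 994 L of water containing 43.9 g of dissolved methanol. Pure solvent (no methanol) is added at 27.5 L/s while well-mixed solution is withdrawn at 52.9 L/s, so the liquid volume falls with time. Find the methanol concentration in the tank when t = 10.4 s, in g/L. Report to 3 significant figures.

0.0316 g/L

Let m(t) be the amount of methanol. Volume: V(t) = V₀ + (Q_in − Q_out) t = 994 − 25.400 t; V(10.4) = 729.84 L.
Solute balance: dm/dt = 0 − Q_out C = −Q_out m/V(t).
dm/m = −Q_out dt/(V₀ − 25.400 t); integrating gives ln(m/m₀) = −(Q_out/(Q_in−Q_out)) ln(V/V₀).
m = m₀ (V₀/V)^(Q_out/(Q_in−Q_out)) = 43.9 × (994/729.84)^(-2.0827) = 23.070 g.
C = m/V = 23.070/729.84 = 0.031610 g/L.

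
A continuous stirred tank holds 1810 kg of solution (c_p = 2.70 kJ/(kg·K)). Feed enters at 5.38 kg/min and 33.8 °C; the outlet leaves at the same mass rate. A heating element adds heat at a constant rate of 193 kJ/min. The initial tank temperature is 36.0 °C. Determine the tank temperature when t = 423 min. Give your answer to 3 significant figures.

43.9 °C

M c_p dT/dt = ṁ c_p (T_in − T) + Q̇.
Rearrange: dT/dt = (T_ss − T)/τ with τ = M/ṁ = 336.43 min and T_ss = T_in + Q̇/(ṁ c_p) = 47.087 °C.
T approaches T_ss exponentially: T(t) = T_ss + (T₀ − T_ss) e^(−t/τ).
T(423) = 47.087 + (-11.087)·e^(−423/336.43) = 47.087 + (-11.087)·0.28442 = 43.933 °C.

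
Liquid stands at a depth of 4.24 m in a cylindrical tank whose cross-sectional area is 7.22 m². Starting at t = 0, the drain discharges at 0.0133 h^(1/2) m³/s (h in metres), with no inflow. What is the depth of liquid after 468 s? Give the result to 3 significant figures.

A dh/dt = −Q_out = −0.0133 √h.
Separate and integrate: 2(√h − √h₀) = −(0.0133/A) t.
√h = √4.24 − 0.0133·468/(2·7.22) = 2.0591 − 0.43105 = 1.6281.
h = 1.6281² = 2.6506 m.

2.65 m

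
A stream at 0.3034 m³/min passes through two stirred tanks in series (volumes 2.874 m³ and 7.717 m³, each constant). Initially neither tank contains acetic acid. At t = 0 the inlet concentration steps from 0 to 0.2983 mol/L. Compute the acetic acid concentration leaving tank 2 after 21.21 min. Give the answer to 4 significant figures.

0.1107 mol/L

Species balance on tank i: dCᵢ/dt = (Cᵢ₋₁ − Cᵢ)/τᵢ with τᵢ = Vᵢ/Q.
τ₁ = 2.874/0.3034 = 9.47264 min; τ₂ = 7.717/0.3034 = 25.4351 min.
Tank 1: C₁ = C_in(1 − e^(−t/τ₁)). Tank 2 (τ₁ ≠ τ₂): C₂ = C_in[1 − (τ₁ e^(−t/τ₁) − τ₂ e^(−t/τ₂))/(τ₁ − τ₂)].
At t = 21.21: e^(−t/τ₁) = 0.106557, e^(−t/τ₂) = 0.434357.
C₂ = 0.2983·[1 − (9.47264·0.106557 − 25.4351·0.434357)/(-15.9624)] = 0.2983·0.371115 = 0.110704 mol/L.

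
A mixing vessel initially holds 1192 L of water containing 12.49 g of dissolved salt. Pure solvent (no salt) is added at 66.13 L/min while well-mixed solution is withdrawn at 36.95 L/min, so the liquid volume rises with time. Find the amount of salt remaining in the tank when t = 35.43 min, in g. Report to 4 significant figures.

Total volume: dV/dt = Q_in − Q_out = 29.1800 L/min, so V(t) = 1192 + 29.1800 t and V(35.43) = 2225.85 L.
Species balance (pure solvent in): dm/dt = −Q_out · m/V(t).
dm/m = −Q_out dt/(V₀ + 29.1800 t); integrating gives ln(m/m₀) = −(Q_out/(Q_in−Q_out)) ln(V/V₀).
m = m₀ (V₀/V)^(Q_out/(Q_in−Q_out)) = 12.49 × (1192/2225.85)^(1.26628) = 5.66400 g.

5.664 g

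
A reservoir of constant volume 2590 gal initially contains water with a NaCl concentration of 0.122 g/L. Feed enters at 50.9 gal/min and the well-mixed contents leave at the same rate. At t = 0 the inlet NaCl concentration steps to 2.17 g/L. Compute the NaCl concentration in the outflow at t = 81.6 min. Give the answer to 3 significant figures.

1.76 g/L

Accumulation = in − out for the solute gives V dC/dt = Q(C_in − C).
So dC/dt = (C_in − C)/τ with τ = V/Q = 2590/50.9 = 50.884 min.
Integrating: C(t) = C_in + (C₀ − C_in) e^(−t/τ).
C(81.6) = 2.17 + (0.122 − 2.17)·e^(−81.6/50.884) = 2.17 + (-2.0480)·0.20116 = 1.7580 g/L.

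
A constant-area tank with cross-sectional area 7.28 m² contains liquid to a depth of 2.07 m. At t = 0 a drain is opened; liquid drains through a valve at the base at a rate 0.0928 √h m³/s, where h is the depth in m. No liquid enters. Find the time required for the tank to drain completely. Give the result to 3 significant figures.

226 s

With no inflow, A dh/dt = −0.0928 √h.
This is separable: 2 d(√h)/dt = −0.0928/A, so √h = √h₀ − (0.0928/(2A)) t.
Set h = 0: 2√h₀ = (0.0928/A) t_empty ⇒ t_empty = 2A√h₀/0.0928.
t_empty = 2·7.28·√2.07/0.0928 = 14.560·1.4387/0.0928 = 225.73 s.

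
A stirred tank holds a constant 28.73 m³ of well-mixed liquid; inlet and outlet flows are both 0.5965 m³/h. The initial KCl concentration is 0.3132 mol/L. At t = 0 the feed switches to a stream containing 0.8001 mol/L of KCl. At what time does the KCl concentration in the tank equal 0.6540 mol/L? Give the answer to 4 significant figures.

57.98 h

Species balance: V dC/dt = Q(C_in − C) ⇒ τ = V/Q = 48.1643 h.
C(t) = C_in + (C₀ − C_in) e^(−t/τ). Set C = 0.6540 and solve for t:
e^(−t/τ) = (C − C_in)/(C₀ − C_in) = (0.6540 − 0.8001)/(0.3132 − 0.8001) = 0.300062
t = −τ ln(…) = 48.1643 × 1.20377 = 57.9786 h.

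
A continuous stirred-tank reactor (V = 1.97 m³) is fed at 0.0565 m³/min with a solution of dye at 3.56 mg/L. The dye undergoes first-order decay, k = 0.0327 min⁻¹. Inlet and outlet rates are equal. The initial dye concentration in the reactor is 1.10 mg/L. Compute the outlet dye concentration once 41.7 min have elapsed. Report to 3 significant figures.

1.62 mg/L

V dC/dt = Q(C_in − C) − k V C.
dC/dt = (Q/V) C_in − (Q/V + k) C; effective rate a = Q/V + k = 0.028680 + 0.0327 = 0.061380 min⁻¹.
C_ss = Q C_in/(Q + kV) = 1.6634 mg/L; C(t) = C_ss + (C₀ − C_ss) e^(−a t).
C(41.7) = 1.6634 + (-0.56343)·e^(−0.061380·41.7) = 1.6634 + (-0.56343)·0.077339 = 1.6199 mg/L.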